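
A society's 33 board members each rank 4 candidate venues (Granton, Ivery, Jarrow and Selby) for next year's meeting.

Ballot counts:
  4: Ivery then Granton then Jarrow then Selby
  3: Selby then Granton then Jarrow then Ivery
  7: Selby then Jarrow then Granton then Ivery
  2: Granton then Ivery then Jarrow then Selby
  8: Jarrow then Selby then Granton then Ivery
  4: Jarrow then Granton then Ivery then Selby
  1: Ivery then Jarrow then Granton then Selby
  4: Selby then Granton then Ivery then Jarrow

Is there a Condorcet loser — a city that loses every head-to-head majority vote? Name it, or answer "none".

Ivery

Pairwise majorities:
Granton vs Ivery: Granton, 28–5.
Granton vs Jarrow: Jarrow, 20–13.
Granton–Selby: Selby 22–11.
Ivery–Jarrow: Jarrow 22–11.
Ivery vs Selby: Selby, 22–11.
Jarrow vs Selby: Jarrow, 19–14.
Ivery is beaten in every head-to-head and is the Condorcet loser.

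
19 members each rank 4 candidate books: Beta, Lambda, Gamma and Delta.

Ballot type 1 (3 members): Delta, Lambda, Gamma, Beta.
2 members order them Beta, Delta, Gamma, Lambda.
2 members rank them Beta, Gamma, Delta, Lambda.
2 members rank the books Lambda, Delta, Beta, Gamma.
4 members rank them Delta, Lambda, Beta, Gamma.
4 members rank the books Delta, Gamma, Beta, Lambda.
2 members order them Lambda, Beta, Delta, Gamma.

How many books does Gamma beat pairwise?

0

Gamma against each rival (19 members):
Gamma vs Beta: 7 to 12, Beta.
Gamma vs Lambda: Gamma preferred on 2+2+4 = 8 ballots; Lambda wins 11–8.
Gamma vs Delta: Gamma is ranked higher on 2 ballots, Delta on 17. Delta wins 17–2.
Gamma beats no one; loses to Beta, Lambda, Delta — 0 pairwise wins.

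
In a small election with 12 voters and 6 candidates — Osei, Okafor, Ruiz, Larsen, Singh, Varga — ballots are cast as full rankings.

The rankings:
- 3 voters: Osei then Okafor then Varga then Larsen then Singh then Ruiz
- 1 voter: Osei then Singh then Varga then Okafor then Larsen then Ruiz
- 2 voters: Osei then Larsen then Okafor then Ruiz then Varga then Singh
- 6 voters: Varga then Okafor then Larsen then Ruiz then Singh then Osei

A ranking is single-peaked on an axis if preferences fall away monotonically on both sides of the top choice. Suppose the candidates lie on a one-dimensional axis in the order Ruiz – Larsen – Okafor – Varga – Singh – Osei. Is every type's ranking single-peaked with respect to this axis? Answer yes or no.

no

Axis positions: Ruiz=1, Larsen=2, Okafor=3, Varga=4, Singh=5, Osei=6.
Type 1: ranking walks positions 6-3-4-2-5-1; Okafor is ranked above Singh even though Singh lies between Okafor and the peak Osei on the axis — preferences dip and rise again. Not single-peaked.
Type 2 (peak Osei at position 6): ranking walks positions 6-5-4-3-2-1, expanding outward from the peak — single-peaked.
Type 3: ranking walks positions 6-2-3-1-4-5; Larsen is ranked above Singh even though Singh lies between Larsen and the peak Osei on the axis — preferences dip and rise again. Not single-peaked.
Type 4 (peak Varga at position 4): ranking walks positions 4-3-2-1-5-6, expanding outward from the peak — single-peaked.
Type 1 violates single-peakedness, so the profile is not single-peaked on this axis.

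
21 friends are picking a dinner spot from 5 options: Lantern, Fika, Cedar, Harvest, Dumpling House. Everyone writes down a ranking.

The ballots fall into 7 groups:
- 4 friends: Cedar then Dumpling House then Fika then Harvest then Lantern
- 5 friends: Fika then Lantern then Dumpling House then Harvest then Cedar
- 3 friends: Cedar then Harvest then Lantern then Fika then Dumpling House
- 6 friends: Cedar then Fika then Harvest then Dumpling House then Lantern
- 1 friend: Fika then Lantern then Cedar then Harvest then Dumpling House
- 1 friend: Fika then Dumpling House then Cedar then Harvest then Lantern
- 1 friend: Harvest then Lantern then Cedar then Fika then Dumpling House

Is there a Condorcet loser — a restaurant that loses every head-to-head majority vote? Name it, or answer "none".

Lantern

Pairwise majorities:
Lantern–Fika: Fika 17–4.
Lantern vs Cedar: Cedar wins 14–7.
Lantern vs Harvest: Harvest wins 15–6.
Lantern–Dumpling House: Dumpling House 11–10.
Fika vs Cedar: Cedar wins 14–7.
Fika vs Harvest: Fika wins 17–4.
Fika vs Dumpling House: Fika, 17–4.
Cedar vs Harvest: 15 to 6, Cedar.
Cedar vs Dumpling House: Cedar, 15–6.
Harvest vs Dumpling House: Harvest is ranked higher on 3+6+1+1 = 11 ballots, Dumpling House on 10. Harvest wins 11–10.
Only Lantern has no wins; Lantern is the Condorcet loser.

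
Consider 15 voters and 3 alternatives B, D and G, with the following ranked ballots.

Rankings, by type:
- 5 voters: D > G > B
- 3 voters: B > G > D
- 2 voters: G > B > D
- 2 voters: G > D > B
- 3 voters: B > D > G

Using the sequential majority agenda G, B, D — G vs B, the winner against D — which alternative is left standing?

Round 1: G vs B — 9–6, G advances.
Round 2: G vs D — 7–8, D advances.
D survives the agenda.

D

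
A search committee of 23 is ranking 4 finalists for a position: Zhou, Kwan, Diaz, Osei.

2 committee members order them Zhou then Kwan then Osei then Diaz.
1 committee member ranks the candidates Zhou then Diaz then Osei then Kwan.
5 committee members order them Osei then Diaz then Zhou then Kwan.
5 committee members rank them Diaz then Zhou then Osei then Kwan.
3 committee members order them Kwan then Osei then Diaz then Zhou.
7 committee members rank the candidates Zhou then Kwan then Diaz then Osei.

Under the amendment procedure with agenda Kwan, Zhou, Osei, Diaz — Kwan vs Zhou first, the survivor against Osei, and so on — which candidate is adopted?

Diaz

Round 1: Kwan vs Zhou — 3–20, Zhou advances.
Round 2: Zhou vs Osei — 15–8, Zhou advances.
Round 3: Zhou vs Diaz — 10–13, Diaz advances.
The agenda winner is Diaz.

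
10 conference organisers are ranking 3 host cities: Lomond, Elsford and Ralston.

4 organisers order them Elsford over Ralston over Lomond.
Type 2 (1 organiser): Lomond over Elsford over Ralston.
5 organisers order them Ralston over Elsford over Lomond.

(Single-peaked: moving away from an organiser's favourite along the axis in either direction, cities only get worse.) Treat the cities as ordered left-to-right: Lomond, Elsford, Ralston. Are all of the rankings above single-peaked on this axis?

Axis positions: Lomond=1, Elsford=2, Ralston=3.
Type 1 (peak Elsford at position 2): ranking walks positions 2-3-1, expanding outward from the peak — single-peaked.
Type 2 (peak Lomond at position 1): ranking walks positions 1-2-3, expanding outward from the peak — single-peaked.
Type 3 (peak Ralston at position 3): ranking walks positions 3-2-1, expanding outward from the peak — single-peaked.
Every ranking is single-peaked on this axis.

yes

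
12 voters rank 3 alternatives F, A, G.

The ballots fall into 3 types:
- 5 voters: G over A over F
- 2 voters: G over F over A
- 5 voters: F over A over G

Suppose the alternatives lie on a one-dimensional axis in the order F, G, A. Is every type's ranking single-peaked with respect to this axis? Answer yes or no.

Axis positions: F=1, G=2, A=3.
Type 1 (peak G at position 2): ranking walks positions 2-3-1, expanding outward from the peak — single-peaked.
Type 2 (peak G at position 2): ranking walks positions 2-1-3, expanding outward from the peak — single-peaked.
Type 3: ranking walks positions 1-3-2; A is ranked above G even though G lies between A and the peak F on the axis — preferences dip and rise again. Not single-peaked.
Type 3 violates single-peakedness, so the profile is not single-peaked on this axis.

no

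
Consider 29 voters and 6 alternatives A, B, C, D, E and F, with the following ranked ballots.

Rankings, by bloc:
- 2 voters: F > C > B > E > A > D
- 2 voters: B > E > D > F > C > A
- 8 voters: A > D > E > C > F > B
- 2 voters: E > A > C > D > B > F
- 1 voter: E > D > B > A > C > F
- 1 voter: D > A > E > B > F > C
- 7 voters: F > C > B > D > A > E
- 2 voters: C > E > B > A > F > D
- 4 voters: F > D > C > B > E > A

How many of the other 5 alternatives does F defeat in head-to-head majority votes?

F against each rival (29 voters):
F vs A: F, 15–14.
F vs B: F wins 21–8.
F–C: F 16–13.
F vs D: F, 15–14.
F vs E: 13 to 16, E.
F beats A, B, C, D; loses to E — 4 pairwise wins.

4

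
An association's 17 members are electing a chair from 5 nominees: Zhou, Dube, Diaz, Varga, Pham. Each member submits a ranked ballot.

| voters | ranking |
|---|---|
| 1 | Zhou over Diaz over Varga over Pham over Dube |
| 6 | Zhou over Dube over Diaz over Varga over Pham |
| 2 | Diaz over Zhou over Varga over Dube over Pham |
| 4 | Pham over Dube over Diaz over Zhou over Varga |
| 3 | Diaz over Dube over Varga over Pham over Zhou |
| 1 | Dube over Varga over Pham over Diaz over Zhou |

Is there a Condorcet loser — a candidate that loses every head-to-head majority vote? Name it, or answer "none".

Pham

Head-to-head results (17 voters):
Zhou vs Dube: 9 to 8, Zhou.
Zhou vs Diaz: 1+6 = 7 for Zhou, 10 for Diaz — Diaz by 10–7.
Zhou vs Varga: Zhou is ranked higher on 1+6+2+4 = 13 ballots, Varga on 4. Zhou wins 13–4.
Zhou–Pham: Zhou 9–8.
Dube vs Diaz: Dube is ranked higher on 6+4+1 = 11 ballots, Diaz on 6. Dube wins 11–6.
Dube vs Varga: Dube wins 14–3.
Dube vs Pham: Dube wins 12–5.
Diaz–Varga: Diaz 16–1.
Diaz–Pham: Diaz 12–5.
Varga–Pham: Varga 13–4.
Only Pham has no wins; Pham is the Condorcet loser.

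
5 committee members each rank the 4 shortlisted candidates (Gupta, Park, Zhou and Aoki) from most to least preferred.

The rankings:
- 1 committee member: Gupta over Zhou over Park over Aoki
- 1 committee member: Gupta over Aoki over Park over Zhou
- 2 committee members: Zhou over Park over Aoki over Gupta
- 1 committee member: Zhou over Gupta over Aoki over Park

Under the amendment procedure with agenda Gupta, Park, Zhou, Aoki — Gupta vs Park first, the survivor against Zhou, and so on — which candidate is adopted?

Round 1: Gupta vs Park — 3–2, Gupta advances.
Round 2: Gupta vs Zhou — 2–3, Zhou advances.
Round 3: Zhou vs Aoki — 4–1, Zhou advances.
The agenda winner is Zhou.

Zhou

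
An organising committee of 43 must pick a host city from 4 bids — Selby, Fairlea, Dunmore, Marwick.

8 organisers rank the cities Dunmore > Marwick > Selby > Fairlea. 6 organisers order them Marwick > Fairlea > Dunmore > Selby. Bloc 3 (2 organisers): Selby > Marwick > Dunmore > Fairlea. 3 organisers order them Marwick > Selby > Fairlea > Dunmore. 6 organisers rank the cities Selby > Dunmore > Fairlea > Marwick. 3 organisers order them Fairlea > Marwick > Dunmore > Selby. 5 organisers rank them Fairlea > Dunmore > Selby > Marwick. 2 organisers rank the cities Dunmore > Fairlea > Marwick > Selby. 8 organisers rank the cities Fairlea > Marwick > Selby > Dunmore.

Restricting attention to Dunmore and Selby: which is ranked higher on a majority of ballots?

Dunmore

Ballots ranking Dunmore above Selby: 8 + 6 + 3 + 5 + 2 = 24.
Ballots ranking Selby above Dunmore: 43 − 24 = 19.
Dunmore wins the head-to-head 24–19.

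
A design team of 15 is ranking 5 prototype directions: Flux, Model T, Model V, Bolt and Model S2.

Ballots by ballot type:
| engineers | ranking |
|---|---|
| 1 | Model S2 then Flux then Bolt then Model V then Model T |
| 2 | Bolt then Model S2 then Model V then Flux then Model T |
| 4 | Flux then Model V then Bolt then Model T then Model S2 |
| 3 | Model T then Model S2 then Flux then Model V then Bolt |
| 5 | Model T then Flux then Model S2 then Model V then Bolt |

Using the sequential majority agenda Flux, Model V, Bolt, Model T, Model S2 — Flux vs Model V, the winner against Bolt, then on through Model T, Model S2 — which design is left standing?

Model T

Round 1: Flux vs Model V — 13–2, Flux advances.
Round 2: Flux vs Bolt — 13–2, Flux advances.
Round 3: Flux vs Model T — 7–8, Model T advances.
Round 4: Model T vs Model S2 — 12–3, Model T advances.
Model T survives the agenda.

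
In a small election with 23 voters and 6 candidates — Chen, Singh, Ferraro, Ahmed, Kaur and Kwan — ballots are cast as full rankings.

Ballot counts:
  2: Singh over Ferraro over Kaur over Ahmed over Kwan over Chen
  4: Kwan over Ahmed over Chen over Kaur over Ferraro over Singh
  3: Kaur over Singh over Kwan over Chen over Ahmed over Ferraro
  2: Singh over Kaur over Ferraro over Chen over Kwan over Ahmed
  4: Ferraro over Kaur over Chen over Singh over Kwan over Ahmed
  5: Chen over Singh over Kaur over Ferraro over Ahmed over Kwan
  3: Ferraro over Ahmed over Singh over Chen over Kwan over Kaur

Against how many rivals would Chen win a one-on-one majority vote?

5

Chen against each rival (23 voters):
Chen vs Singh: 4+4+5 = 13 for Chen, 10 for Singh — Chen by 13–10.
Chen vs Ferraro: 4+3+5 = 12 for Chen, 11 for Ferraro — Chen by 12–11.
Chen vs Ahmed: Chen is ranked higher on 3+2+4+5 = 14 ballots, Ahmed on 9. Chen wins 14–9.
Chen vs Kaur: Chen preferred on 4+5+3 = 12 ballots; Chen wins 12–11.
Chen vs Kwan: Chen wins 14–9.
Chen beats Singh, Ferraro, Ahmed, Kaur, Kwan — 5 pairwise wins.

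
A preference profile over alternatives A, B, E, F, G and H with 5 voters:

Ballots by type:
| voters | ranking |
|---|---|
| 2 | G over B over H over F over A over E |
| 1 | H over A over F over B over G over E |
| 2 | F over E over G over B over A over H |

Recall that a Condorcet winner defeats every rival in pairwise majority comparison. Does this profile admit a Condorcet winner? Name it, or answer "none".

Check each pair by majority over 5 ballots:
A–B: B 4–1.
A vs E: A preferred on 2+1 = 3 ballots; A wins 3–2.
A vs F: 1 for A, 4 for F — F by 4–1.
A vs G: G, 4–1.
A vs H: A preferred on 2 ballots; H wins 3–2.
B vs E: B wins 3–2.
B vs F: 2 for B, 3 for F — F by 3–2.
B vs G: G, 4–1.
B vs H: B is ranked higher on 2+2 = 4 ballots, H on 1. B wins 4–1.
E vs F: F, 5–0.
E vs G: E is ranked higher on 2 ballots, G on 3. G wins 3–2.
E vs H: 2 for E, 3 for H — H by 3–2.
F–G: F 3–2.
F–H: H 3–2.
G vs H: 4 to 1, G.
No alternative is unbeaten: A loses to B; B loses to F; E loses to A; F loses to H; G loses to F; H loses to B. In particular B → H → F → B is a majority cycle — no Condorcet winner exists.

none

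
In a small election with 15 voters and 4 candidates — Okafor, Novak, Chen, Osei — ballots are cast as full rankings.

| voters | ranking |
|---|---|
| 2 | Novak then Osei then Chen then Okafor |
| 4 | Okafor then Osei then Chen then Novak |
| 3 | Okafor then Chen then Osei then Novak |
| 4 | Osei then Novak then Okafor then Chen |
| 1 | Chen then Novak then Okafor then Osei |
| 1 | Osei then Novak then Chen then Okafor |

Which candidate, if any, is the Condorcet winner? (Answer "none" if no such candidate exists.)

none

Pairwise majorities:
Okafor vs Novak: Okafor is ranked higher on 4+3 = 7 ballots, Novak on 8. Novak wins 8–7.
Okafor vs Chen: Okafor, 11–4.
Okafor vs Osei: Okafor preferred on 4+3+1 = 8 ballots; Okafor wins 8–7.
Novak vs Chen: 2+4+1 = 7 for Novak, 8 for Chen — Chen by 8–7.
Novak vs Osei: Osei, 12–3.
Chen vs Osei: Osei, 11–4.
Each candidate drops at least one matchup (Okafor loses to Novak; Novak loses to Chen; Chen loses to Okafor; Osei loses to Okafor); the cycle Okafor > Chen > Novak > Okafor rules out a Condorcet winner.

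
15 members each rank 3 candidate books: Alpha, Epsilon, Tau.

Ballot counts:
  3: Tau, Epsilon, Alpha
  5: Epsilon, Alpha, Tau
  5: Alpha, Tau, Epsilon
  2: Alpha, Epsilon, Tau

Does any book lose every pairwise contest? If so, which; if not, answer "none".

none

Pairwise majorities:
Alpha vs Epsilon: Epsilon, 8–7.
Alpha vs Tau: 5+5+2 = 12 for Alpha, 3 for Tau — Alpha by 12–3.
Epsilon vs Tau: Tau wins 8–7.
Each book has at least one pairwise win (Alpha beats Tau; Epsilon beats Alpha; Tau beats Epsilon) — no Condorcet loser.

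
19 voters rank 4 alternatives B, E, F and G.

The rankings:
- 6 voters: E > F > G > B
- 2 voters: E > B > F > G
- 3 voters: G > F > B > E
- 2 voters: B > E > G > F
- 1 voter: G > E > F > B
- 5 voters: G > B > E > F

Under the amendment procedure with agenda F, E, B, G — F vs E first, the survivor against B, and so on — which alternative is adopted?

Round 1: F vs E — 3–16, E advances.
Round 2: E vs B — 9–10, B advances.
Round 3: B vs G — 4–15, G advances.
The agenda winner is G.

G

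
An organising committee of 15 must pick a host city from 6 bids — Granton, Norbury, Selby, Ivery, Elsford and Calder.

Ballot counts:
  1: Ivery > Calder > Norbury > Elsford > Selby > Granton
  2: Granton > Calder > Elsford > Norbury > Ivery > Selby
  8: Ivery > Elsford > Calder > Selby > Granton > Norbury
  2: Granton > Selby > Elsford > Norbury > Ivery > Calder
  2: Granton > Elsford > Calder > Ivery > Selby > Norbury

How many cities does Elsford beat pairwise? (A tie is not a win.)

Elsford against each rival (15 organisers):
Elsford vs Granton: Elsford is ranked higher on 1+8 = 9 ballots, Granton on 6. Elsford wins 9–6.
Elsford vs Norbury: 14 to 1, Elsford.
Elsford vs Selby: Elsford is ranked higher on 1+2+8+2 = 13 ballots, Selby on 2. Elsford wins 13–2.
Elsford vs Ivery: Ivery, 9–6.
Elsford–Calder: Elsford 12–3.
Elsford beats Granton, Norbury, Selby, Calder; loses to Ivery — 4 pairwise wins.

4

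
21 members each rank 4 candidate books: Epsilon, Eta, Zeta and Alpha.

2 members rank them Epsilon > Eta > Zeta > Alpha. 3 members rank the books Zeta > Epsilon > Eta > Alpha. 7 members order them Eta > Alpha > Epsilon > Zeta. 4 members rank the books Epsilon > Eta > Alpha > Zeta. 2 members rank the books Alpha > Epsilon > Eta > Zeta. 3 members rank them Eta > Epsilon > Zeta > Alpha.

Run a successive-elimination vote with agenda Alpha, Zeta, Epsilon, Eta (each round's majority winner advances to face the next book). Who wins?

Epsilon

Round 1: Alpha vs Zeta — 13–8, Alpha advances.
Round 2: Alpha vs Epsilon — 9–12, Epsilon advances.
Round 3: Epsilon vs Eta — 11–10, Epsilon advances.
The agenda winner is Epsilon.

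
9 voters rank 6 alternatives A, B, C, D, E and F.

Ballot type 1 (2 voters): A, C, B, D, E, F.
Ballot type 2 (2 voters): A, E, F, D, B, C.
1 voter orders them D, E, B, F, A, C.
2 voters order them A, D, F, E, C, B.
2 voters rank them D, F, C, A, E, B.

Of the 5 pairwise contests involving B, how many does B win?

0

B against each rival (9 voters):
B vs A: A wins 8–1.
B vs C: B preferred on 2+1 = 3 ballots; C wins 6–3.
B vs D: B is ranked higher on 2 ballots, D on 7. D wins 7–2.
B vs E: E, 7–2.
B vs F: F, 6–3.
B beats no one; loses to A, C, D, E, F — 0 pairwise wins.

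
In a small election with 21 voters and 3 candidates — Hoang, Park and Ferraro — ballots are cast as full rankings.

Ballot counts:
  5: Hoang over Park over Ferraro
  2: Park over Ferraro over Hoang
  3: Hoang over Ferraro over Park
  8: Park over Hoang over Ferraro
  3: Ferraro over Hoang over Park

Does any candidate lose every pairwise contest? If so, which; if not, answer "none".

Ferraro

Head-to-head results (21 voters):
Hoang vs Park: Hoang wins 11–10.
Hoang vs Ferraro: 16 to 5, Hoang.
Park vs Ferraro: Park, 15–6.
Only Ferraro has no wins; Ferraro is the Condorcet loser.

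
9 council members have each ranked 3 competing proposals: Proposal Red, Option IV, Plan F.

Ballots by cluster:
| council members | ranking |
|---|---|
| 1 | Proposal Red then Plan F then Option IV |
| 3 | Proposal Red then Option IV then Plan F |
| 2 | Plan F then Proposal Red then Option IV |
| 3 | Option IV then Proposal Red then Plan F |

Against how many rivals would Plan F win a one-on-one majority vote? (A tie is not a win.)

Plan F against each rival (9 council members):
Plan F–Proposal Red: Proposal Red 7–2.
Plan F vs Option IV: Plan F is ranked higher on 1+2 = 3 ballots, Option IV on 6. Option IV wins 6–3.
Plan F beats no one; loses to Proposal Red, Option IV — 0 pairwise wins.

0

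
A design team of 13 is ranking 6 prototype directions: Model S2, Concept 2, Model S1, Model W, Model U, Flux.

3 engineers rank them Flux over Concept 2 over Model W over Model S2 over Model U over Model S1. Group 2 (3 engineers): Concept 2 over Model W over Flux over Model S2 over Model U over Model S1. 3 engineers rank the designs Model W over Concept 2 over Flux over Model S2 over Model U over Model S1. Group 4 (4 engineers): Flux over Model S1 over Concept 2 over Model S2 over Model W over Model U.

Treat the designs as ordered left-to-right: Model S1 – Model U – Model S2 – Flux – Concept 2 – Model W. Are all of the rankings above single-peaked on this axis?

no

Axis positions: Model S1=1, Model U=2, Model S2=3, Flux=4, Concept 2=5, Model W=6.
Group 1 (peak Flux at position 4): ranking walks positions 4-5-6-3-2-1, expanding outward from the peak — single-peaked.
Group 2 (peak Concept 2 at position 5): ranking walks positions 5-6-4-3-2-1, expanding outward from the peak — single-peaked.
Group 3 (peak Model W at position 6): ranking walks positions 6-5-4-3-2-1, expanding outward from the peak — single-peaked.
Group 4: ranking walks positions 4-1-5-3-6-2; Model S1 is ranked above Model S2 even though Model S2 lies between Model S1 and the peak Flux on the axis — preferences dip and rise again. Not single-peaked.
Group 4 violates single-peakedness, so the profile is not single-peaked on this axis.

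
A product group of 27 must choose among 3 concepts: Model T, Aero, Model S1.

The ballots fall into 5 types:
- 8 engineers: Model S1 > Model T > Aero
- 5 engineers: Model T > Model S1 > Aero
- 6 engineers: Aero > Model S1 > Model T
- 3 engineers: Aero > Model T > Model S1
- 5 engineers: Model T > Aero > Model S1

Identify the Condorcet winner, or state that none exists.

none

Head-to-head results (27 engineers):
Model T vs Aero: Model T, 18–9.
Model T vs Model S1: Model S1 wins 14–13.
Aero–Model S1: Aero 14–13.
Every design loses at least once (Model T loses to Model S1; Aero loses to Model T; Model S1 loses to Aero). The majority relation contains the cycle Model T beats Aero beats Model S1 beats Model T, so there is no Condorcet winner.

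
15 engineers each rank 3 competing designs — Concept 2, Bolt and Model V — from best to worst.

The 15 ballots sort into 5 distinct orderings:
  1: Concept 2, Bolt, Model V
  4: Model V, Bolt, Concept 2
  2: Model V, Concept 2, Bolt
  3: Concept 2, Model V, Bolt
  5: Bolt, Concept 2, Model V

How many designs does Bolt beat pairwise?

1

Bolt against each rival (15 engineers):
Bolt vs Concept 2: Bolt is ranked higher on 4+5 = 9 ballots, Concept 2 on 6. Bolt wins 9–6.
Bolt vs Model V: Model V wins 9–6.
Bolt beats Concept 2; loses to Model V — 1 pairwise win.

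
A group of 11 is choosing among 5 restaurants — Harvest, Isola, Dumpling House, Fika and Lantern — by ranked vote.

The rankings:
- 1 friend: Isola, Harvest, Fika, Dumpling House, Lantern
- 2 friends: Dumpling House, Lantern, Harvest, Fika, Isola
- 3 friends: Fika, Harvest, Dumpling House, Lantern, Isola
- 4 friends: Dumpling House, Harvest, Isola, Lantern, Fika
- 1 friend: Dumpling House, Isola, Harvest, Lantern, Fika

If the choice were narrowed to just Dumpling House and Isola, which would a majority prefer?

Ballots ranking Dumpling House above Isola: 2 + 3 + 4 + 1 = 10.
Ballots ranking Isola above Dumpling House: 11 − 10 = 1.
Dumpling House wins the head-to-head 10–1.

Dumpling House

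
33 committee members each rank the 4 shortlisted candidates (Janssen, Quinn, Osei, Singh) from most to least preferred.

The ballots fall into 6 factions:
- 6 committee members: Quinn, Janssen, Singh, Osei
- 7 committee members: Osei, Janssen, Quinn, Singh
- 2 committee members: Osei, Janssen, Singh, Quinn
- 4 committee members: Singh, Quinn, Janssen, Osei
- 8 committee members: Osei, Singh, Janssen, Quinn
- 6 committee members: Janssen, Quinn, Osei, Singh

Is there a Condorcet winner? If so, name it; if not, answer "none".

Osei

Check each pair by majority over 33 ballots:
Janssen vs Quinn: Janssen wins 23–10.
Janssen–Osei: Osei 17–16.
Janssen vs Singh: Janssen, 21–12.
Quinn vs Osei: Osei, 17–16.
Quinn–Singh: Quinn 19–14.
Osei vs Singh: Osei wins 23–10.
Osei beats each of Janssen, Quinn, Singh — Osei is the Condorcet winner.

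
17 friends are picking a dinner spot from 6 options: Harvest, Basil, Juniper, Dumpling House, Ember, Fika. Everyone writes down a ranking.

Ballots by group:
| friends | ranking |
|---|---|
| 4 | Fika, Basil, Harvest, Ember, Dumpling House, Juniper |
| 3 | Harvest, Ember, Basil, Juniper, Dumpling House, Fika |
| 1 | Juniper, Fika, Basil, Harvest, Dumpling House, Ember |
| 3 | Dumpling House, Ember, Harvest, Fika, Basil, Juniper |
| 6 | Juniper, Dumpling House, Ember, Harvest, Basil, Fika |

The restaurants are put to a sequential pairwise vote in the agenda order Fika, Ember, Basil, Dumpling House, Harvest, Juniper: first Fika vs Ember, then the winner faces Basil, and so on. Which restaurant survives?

Round 1: Fika vs Ember — 5–12, Ember advances.
Round 2: Ember vs Basil — 12–5, Ember advances.
Round 3: Ember vs Dumpling House — 7–10, Dumpling House advances.
Round 4: Dumpling House vs Harvest — 9–8, Dumpling House advances.
Round 5: Dumpling House vs Juniper — 7–10, Juniper advances.
The agenda winner is Juniper.

Juniper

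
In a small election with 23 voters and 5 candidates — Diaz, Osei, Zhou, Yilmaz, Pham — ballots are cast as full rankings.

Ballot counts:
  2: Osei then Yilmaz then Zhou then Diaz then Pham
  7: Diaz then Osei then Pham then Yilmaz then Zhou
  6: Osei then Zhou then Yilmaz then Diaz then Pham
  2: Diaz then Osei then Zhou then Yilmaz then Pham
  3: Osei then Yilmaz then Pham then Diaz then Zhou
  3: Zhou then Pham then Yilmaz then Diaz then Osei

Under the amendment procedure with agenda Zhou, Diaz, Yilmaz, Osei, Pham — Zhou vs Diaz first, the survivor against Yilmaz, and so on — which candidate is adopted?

Osei

Round 1: Zhou vs Diaz — 11–12, Diaz advances.
Round 2: Diaz vs Yilmaz — 9–14, Yilmaz advances.
Round 3: Yilmaz vs Osei — 3–20, Osei advances.
Round 4: Osei vs Pham — 20–3, Osei advances.
The agenda winner is Osei.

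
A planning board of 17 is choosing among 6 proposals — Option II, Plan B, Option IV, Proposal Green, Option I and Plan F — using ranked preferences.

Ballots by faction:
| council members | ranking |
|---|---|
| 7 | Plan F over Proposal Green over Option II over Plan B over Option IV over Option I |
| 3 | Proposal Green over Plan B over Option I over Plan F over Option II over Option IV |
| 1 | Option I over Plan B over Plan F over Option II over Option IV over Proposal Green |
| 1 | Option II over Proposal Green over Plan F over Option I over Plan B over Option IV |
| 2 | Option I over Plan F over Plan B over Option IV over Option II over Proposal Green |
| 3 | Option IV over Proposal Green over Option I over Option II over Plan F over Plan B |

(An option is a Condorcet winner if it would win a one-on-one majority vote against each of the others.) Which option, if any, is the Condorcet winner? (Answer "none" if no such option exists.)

Head-to-head results (17 council members):
Option II–Plan B: Option II 11–6.
Option II vs Option IV: Option II wins 12–5.
Option II vs Proposal Green: Proposal Green, 13–4.
Option II vs Option I: Option I wins 9–8.
Option II vs Plan F: Plan F wins 13–4.
Plan B–Option IV: Plan B 14–3.
Plan B vs Proposal Green: Proposal Green, 14–3.
Plan B vs Option I: Plan B, 10–7.
Plan B vs Plan F: Plan F, 13–4.
Option IV vs Proposal Green: Proposal Green, 11–6.
Option IV vs Option I: Option IV, 10–7.
Option IV–Plan F: Plan F 14–3.
Proposal Green–Option I: Proposal Green 14–3.
Proposal Green vs Plan F: Plan F wins 10–7.
Option I vs Plan F: Option I, 9–8.
Each option drops at least one matchup (Option II loses to Proposal Green; Plan B loses to Option II; Option IV loses to Option II; Proposal Green loses to Plan F; Option I loses to Plan B; Plan F loses to Option I); the cycle Option II beats Plan B beats Option I beats Option II rules out a Condorcet winner.

none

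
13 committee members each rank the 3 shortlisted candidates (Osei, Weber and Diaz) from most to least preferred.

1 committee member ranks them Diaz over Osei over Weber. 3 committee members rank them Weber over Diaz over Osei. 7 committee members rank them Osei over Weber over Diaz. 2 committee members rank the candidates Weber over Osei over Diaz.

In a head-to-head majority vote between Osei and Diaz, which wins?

Ballots ranking Osei above Diaz: 7 + 2 = 9.
Ballots ranking Diaz above Osei: 13 − 9 = 4.
Osei wins the head-to-head 9–4.

Osei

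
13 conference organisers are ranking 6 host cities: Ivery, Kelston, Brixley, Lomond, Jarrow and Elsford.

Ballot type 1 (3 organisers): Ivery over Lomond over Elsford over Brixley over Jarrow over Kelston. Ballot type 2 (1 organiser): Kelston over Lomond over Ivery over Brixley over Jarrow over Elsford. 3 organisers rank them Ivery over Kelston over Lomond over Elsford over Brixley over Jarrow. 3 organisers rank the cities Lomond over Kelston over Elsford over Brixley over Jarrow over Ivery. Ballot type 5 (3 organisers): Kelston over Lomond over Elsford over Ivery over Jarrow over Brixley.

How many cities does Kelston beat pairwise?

5

Kelston against each rival (13 organisers):
Kelston vs Ivery: 7 to 6, Kelston.
Kelston vs Brixley: Kelston, 10–3.
Kelston vs Lomond: Kelston preferred on 1+3+3 = 7 ballots; Kelston wins 7–6.
Kelston vs Jarrow: Kelston wins 10–3.
Kelston vs Elsford: Kelston wins 10–3.
Kelston beats Ivery, Brixley, Lomond, Jarrow, Elsford — 5 pairwise wins.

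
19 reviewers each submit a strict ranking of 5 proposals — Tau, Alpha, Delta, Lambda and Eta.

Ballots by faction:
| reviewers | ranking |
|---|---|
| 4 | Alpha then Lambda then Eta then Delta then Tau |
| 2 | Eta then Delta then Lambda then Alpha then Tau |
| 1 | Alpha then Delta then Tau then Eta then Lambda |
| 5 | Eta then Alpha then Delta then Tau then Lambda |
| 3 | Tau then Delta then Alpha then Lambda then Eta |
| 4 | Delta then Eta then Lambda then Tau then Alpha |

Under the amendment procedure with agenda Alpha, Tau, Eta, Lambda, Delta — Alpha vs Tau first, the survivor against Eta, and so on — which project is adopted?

Round 1: Alpha vs Tau — 12–7, Alpha advances.
Round 2: Alpha vs Eta — 8–11, Eta advances.
Round 3: Eta vs Lambda — 12–7, Eta advances.
Round 4: Eta vs Delta — 11–8, Eta advances.
The agenda winner is Eta.

Eta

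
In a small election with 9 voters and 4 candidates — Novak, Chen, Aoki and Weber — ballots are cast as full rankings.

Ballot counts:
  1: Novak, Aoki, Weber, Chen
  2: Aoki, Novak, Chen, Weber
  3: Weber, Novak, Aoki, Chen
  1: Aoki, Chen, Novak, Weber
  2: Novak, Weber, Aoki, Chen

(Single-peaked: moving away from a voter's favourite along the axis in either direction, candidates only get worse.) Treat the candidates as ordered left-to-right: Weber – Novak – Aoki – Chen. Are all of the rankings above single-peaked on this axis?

Axis positions: Weber=1, Novak=2, Aoki=3, Chen=4.
Ballot type 1 (peak Novak at position 2): ranking walks positions 2-3-1-4, expanding outward from the peak — single-peaked.
Ballot type 2 (peak Aoki at position 3): ranking walks positions 3-2-4-1, expanding outward from the peak — single-peaked.
Ballot type 3 (peak Weber at position 1): ranking walks positions 1-2-3-4, expanding outward from the peak — single-peaked.
Ballot type 4 (peak Aoki at position 3): ranking walks positions 3-4-2-1, expanding outward from the peak — single-peaked.
Ballot type 5 (peak Novak at position 2): ranking walks positions 2-1-3-4, expanding outward from the peak — single-peaked.
Every ranking is single-peaked on this axis.

yes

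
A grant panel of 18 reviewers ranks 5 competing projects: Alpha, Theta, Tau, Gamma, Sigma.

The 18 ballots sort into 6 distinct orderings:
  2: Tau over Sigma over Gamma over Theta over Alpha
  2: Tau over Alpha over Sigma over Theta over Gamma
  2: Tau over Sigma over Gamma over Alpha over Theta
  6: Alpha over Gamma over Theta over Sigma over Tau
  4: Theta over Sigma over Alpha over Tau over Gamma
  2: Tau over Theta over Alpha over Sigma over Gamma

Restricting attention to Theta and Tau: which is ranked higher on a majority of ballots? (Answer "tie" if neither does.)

Theta

Ballots ranking Theta above Tau: 6 + 4 = 10.
Ballots ranking Tau above Theta: 18 − 10 = 8.
Theta wins the head-to-head 10–8.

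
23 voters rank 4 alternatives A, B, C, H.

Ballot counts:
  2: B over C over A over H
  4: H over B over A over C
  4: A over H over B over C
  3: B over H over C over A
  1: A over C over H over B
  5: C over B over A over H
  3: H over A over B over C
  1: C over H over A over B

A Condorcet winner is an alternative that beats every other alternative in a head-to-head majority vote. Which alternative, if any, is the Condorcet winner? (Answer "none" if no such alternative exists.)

Check each pair by majority over 23 ballots:
A vs B: A preferred on 4+1+3+1 = 9 ballots; B wins 14–9.
A vs C: A is ranked higher on 4+4+1+3 = 12 ballots, C on 11. A wins 12–11.
A vs H: 2+4+1+5 = 12 for A, 11 for H — A by 12–11.
B vs C: B preferred on 2+4+4+3+3 = 16 ballots; B wins 16–7.
B vs H: 2+3+5 = 10 for B, 13 for H — H by 13–10.
C vs H: C preferred on 2+1+5+1 = 9 ballots; H wins 14–9.
Every alternative loses at least once (A loses to B; B loses to H; C loses to A; H loses to A). The majority relation contains the cycle A → H → B → A, so there is no Condorcet winner.

none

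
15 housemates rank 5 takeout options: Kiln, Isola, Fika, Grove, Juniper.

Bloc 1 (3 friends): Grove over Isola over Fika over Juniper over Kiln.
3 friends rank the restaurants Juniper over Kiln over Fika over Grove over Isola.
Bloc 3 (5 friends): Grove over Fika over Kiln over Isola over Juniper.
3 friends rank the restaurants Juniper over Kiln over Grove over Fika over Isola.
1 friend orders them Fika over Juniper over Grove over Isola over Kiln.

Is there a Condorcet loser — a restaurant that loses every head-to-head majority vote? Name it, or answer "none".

none

Head-to-head results (15 friends):
Kiln vs Isola: Kiln, 11–4.
Kiln vs Fika: Kiln preferred on 3+3 = 6 ballots; Fika wins 9–6.
Kiln vs Grove: Grove wins 9–6.
Kiln vs Juniper: Kiln is ranked higher on 5 ballots, Juniper on 10. Juniper wins 10–5.
Isola vs Fika: Isola preferred on 3 ballots; Fika wins 12–3.
Isola–Grove: Grove 15–0.
Isola vs Juniper: Isola, 8–7.
Fika vs Grove: 4 to 11, Grove.
Fika vs Juniper: Fika, 9–6.
Grove vs Juniper: Grove is ranked higher on 3+5 = 8 ballots, Juniper on 7. Grove wins 8–7.
Each restaurant has at least one pairwise win (Kiln beats Isola; Isola beats Juniper; Fika beats Kiln; Grove beats Kiln; Juniper beats Kiln) — no Condorcet loser.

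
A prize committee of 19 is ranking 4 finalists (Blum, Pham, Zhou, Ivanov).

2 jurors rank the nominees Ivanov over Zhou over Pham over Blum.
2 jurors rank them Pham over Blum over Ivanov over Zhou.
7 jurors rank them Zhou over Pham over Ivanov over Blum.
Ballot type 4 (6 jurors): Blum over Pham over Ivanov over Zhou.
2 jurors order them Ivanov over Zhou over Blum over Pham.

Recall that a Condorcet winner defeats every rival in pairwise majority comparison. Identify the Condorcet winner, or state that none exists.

Head-to-head results (19 jurors):
Blum vs Pham: Blum preferred on 6+2 = 8 ballots; Pham wins 11–8.
Blum vs Zhou: 8 to 11, Zhou.
Blum–Ivanov: Ivanov 11–8.
Pham vs Zhou: Zhou, 11–8.
Pham vs Ivanov: Pham is ranked higher on 2+7+6 = 15 ballots, Ivanov on 4. Pham wins 15–4.
Zhou vs Ivanov: 7 to 12, Ivanov.
Every nominee loses at least once (Blum loses to Pham; Pham loses to Zhou; Zhou loses to Ivanov; Ivanov loses to Pham). The majority relation contains the cycle Pham beats Ivanov beats Zhou beats Pham, so there is no Condorcet winner.

none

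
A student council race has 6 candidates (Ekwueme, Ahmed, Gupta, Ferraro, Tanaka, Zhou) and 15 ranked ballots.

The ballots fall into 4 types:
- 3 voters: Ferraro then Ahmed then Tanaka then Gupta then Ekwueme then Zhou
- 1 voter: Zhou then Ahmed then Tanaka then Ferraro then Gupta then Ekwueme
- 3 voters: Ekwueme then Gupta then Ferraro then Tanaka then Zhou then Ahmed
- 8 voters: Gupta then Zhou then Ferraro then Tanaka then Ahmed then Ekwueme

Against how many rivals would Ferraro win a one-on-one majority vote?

Ferraro against each rival (15 voters):
Ferraro vs Ekwueme: Ferraro, 12–3.
Ferraro vs Ahmed: Ferraro wins 14–1.
Ferraro vs Gupta: 4 to 11, Gupta.
Ferraro vs Tanaka: Ferraro preferred on 3+3+8 = 14 ballots; Ferraro wins 14–1.
Ferraro vs Zhou: 3+3 = 6 for Ferraro, 9 for Zhou — Zhou by 9–6.
Ferraro beats Ekwueme, Ahmed, Tanaka; loses to Gupta, Zhou — 3 pairwise wins.

3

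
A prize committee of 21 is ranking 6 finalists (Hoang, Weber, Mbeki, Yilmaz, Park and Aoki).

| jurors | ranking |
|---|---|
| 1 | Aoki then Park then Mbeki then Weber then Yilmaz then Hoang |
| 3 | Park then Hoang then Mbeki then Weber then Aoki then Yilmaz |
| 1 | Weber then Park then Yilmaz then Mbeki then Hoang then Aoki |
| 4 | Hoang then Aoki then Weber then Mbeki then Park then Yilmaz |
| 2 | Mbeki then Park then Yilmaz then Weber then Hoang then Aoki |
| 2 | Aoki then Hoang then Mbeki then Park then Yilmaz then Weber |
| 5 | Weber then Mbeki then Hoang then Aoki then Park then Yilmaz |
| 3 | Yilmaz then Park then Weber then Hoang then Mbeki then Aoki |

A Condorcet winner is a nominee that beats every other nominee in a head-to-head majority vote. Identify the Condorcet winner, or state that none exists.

Pairwise majorities:
Hoang vs Weber: Hoang preferred on 3+4+2 = 9 ballots; Weber wins 12–9.
Hoang vs Mbeki: Hoang, 12–9.
Hoang vs Yilmaz: 3+4+2+5 = 14 for Hoang, 7 for Yilmaz — Hoang by 14–7.
Hoang–Park: Hoang 11–10.
Hoang–Aoki: Hoang 18–3.
Weber–Mbeki: Weber 13–8.
Weber–Yilmaz: Weber 14–7.
Weber–Park: Park 11–10.
Weber vs Aoki: Weber, 14–7.
Mbeki–Yilmaz: Mbeki 17–4.
Mbeki vs Park: Mbeki is ranked higher on 4+2+2+5 = 13 ballots, Park on 8. Mbeki wins 13–8.
Mbeki vs Aoki: Mbeki preferred on 3+1+2+5+3 = 14 ballots; Mbeki wins 14–7.
Yilmaz–Park: Park 18–3.
Yilmaz–Aoki: Aoki 15–6.
Park vs Aoki: Park preferred on 3+1+2+3 = 9 ballots; Aoki wins 12–9.
Each nominee drops at least one matchup (Hoang loses to Weber; Weber loses to Park; Mbeki loses to Hoang; Yilmaz loses to Hoang; Park loses to Hoang; Aoki loses to Hoang); the cycle Hoang beats Park beats Weber beats Hoang rules out a Condorcet winner.

none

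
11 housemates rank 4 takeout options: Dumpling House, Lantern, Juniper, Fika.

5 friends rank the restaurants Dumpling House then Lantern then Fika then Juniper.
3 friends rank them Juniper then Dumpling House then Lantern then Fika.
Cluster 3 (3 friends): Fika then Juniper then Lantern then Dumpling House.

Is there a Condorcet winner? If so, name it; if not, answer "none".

Head-to-head results (11 friends):
Dumpling House vs Lantern: Dumpling House, 8–3.
Dumpling House vs Juniper: Juniper, 6–5.
Dumpling House–Fika: Dumpling House 8–3.
Lantern vs Juniper: Juniper, 6–5.
Lantern vs Fika: Lantern wins 8–3.
Juniper–Fika: Fika 8–3.
Every restaurant loses at least once (Dumpling House loses to Juniper; Lantern loses to Dumpling House; Juniper loses to Fika; Fika loses to Dumpling House). The majority relation contains the cycle Dumpling House beats Fika beats Juniper beats Dumpling House, so there is no Condorcet winner.

none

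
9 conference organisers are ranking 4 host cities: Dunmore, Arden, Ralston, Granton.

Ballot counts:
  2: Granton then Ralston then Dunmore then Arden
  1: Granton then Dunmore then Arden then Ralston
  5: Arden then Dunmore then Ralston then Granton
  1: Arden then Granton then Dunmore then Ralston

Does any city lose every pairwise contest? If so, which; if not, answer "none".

Head-to-head results (9 organisers):
Dunmore vs Arden: 2+1 = 3 for Dunmore, 6 for Arden — Arden by 6–3.
Dunmore vs Ralston: 7 to 2, Dunmore.
Dunmore vs Granton: Dunmore wins 5–4.
Arden vs Ralston: Arden wins 7–2.
Arden vs Granton: Arden wins 6–3.
Ralston–Granton: Ralston 5–4.
Granton loses to every other city — it is the Condorcet loser.

Granton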